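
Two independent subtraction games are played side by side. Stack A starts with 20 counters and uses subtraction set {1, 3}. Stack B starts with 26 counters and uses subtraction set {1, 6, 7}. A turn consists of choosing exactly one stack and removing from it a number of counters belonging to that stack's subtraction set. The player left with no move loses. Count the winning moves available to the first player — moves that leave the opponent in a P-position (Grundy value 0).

0

Stack A, S = {1, 3}:
G(0) = 0
G(1) = mex{0} = 1
G(2) = mex{1} = 0
G(3) = mex{0,0} = 1
G(4) = mex{1,1} = 0
G(5) = mex{0,0} = 1
G(6) = mex{1,1} = 0
G(7) = mex{0,0} = 1
G(8) = mex{1,1} = 0
G(9) = mex{0,0} = 1
G(10) = mex{1,1} = 0
G(11) = mex{0,0} = 1
G(12) = mex{1,1} = 0
G(13) = mex{0,0} = 1
G(14) = mex{1,1} = 0
G(15) = mex{0,0} = 1
G(16) = mex{1,1} = 0
G(17) = mex{0,0} = 1
G(18) = mex{1,1} = 0
G(19) = mex{0,0} = 1
G(20) = mex{1,1} = 0
G_A(20) = 0.
Stack B, S = {1, 6, 7}:
n :  0  1  2  3  4  5  6  7  8  9 10 11 12 13 14 15 16 17 18 19 20 21 22 23 24 25 26
G :  0  1  0  1  0  1  2  3  2  3  2  3  0  1  0  1  0  1  2  3  2  3  2  3  0  1  0
G_B(26) = 0.
Combined Grundy value = 0 ⊕ 0 = 0.
A winning move leaves total XOR = 0, i.e. changes one component's Grundy value g to g ⊕ X where X is the current total.
Stack A: target g' = 0⊕0 = 0, but every legal move changes the Grundy value (mex property), so 0 moves.
Stack B: target g' = 0⊕0 = 0, but every legal move changes the Grundy value (mex property), so 0 moves.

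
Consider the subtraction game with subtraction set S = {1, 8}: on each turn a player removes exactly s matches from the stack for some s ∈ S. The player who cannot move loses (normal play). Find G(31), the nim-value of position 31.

n :  0  1  2  3  4  5  6  7  8  9 10 11 12 13 14 15 16 17 18 19 20 21 22 23 24 25 26 27 28 29 30 31
G :  0  1  0  1  0  1  0  1  2  0  1  0  1  0  1  0  1  2  0  1  0  1  0  1  0  1  2  0  1  0  1  0

0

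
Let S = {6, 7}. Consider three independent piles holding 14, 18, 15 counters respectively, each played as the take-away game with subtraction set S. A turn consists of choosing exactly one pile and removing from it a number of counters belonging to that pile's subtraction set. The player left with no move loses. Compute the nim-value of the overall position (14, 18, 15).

0

All piles use S = {6, 7}:
n :  0  1  2  3  4  5  6  7  8  9 10 11 12 13 14 15 16 17 18
G :  0  0  0  0  0  0  1  1  1  1  1  1  2  0  0  0  0  0  0
Pile A: G(14) = 0.
Pile B: G(18) = 0.
Pile C: G(15) = 0.
Combined Grundy value = 0 ⊕ 0 ⊕ 0 = 0.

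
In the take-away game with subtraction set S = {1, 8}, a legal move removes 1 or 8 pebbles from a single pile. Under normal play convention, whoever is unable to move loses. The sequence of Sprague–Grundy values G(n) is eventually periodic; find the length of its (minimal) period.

9

n :  0  1  2  3  4  5  6  7  8  9 10 11 12 13 14 15 16 17 18 19
G :  0  1  0  1  0  1  0  1  2  0  1  0  1  0  1  0  1  2  0  1
G(n+9) = G(n) holds for n = 0,…,7 (a full window of length max(S) = 8), so the sequence is purely periodic with period 9.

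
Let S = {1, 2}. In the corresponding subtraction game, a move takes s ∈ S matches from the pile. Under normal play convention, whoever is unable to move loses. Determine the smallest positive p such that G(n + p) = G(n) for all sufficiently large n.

G(0) = 0
G(1) = mex{0} = 1
G(2) = mex{1,0} = 2
G(3) = mex{2,1} = 0
G(4) = mex{0,2} = 1
G(5) = mex{1,0} = 2
G(6) = mex{2,1} = 0
G(7) = mex{0,2} = 1
G(8) = mex{1,0} = 2
G(9) = mex{2,1} = 0
G(10) = mex{0,2} = 1
G(11) = mex{1,0} = 2
G(12) = mex{2,1} = 0
G(13) = mex{0,2} = 1
G(14) = mex{1,0} = 2
G(n+3) = G(n) holds for n = 0,…,1 (a full window of length max(S) = 2), so the sequence is purely periodic with period 3.

3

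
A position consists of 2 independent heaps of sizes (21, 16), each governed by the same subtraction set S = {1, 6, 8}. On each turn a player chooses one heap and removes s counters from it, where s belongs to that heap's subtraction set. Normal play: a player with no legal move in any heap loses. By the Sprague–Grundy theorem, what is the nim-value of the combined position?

All heaps use S = {1, 6, 8}:
n :  0  1  2  3  4  5  6  7  8  9 10 11 12 13 14 15 16 17 18 19 20 21
G :  0  1  0  1  0  1  2  0  1  0  1  0  1  2  0  1  0  1  0  1  2  0
Heap A: G(21) = 0.
Heap B: G(16) = 0.
Combined Grundy value = 0 ⊕ 0 = 0.

0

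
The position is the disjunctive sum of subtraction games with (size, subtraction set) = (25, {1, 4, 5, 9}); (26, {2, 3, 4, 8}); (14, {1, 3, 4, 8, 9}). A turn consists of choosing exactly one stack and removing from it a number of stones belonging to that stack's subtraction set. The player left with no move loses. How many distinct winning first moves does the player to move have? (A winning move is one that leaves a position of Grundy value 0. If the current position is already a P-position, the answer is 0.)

Stack A, S = {1, 4, 5, 9}:
n :  0  1  2  3  4  5  6  7  8  9 10 11 12 13 14 15 16 17 18 19 20 21 22 23 24 25
G :  0  1  0  1  2  3  2  3  0  1  0  1  2  3  2  3  0  1  0  1  2  3  2  3  0  1
G_A(25) = 1.
Stack B, S = {2, 3, 4, 8}:
n :  0  1  2  3  4  5  6  7  8  9 10 11 12 13 14 15 16 17 18 19 20 21 22 23 24 25 26
G :  0  0  1  1  2  2  0  0  1  1  2  2  0  0  1  1  2  2  0  0  1  1  2  2  0  0  1
G_B(26) = 1.
Stack C, S = {1, 3, 4, 8, 9}:
G(0) = 0
G(1) = mex{0} = 1
G(2) = mex{1} = 0
G(3) = mex{0,0} = 1
G(4) = mex{1,1,0} = 2
G(5) = mex{2,0,1} = 3
G(6) = mex{3,1,0} = 2
G(7) = mex{2,2,1} = 0
G(8) = mex{0,3,2,0} = 1
G(9) = mex{1,2,3,1,0} = 4
G(10) = mex{4,0,2,0,1} = 3
G(11) = mex{3,1,0,1,0} = 2
G(12) = mex{2,4,1,2,1} = 0
G(13) = mex{0,3,4,3,2} = 1
G(14) = mex{1,2,3,2,3} = 0
G_C(14) = 0.
Combined Grundy value = 1 ⊕ 1 ⊕ 0 = 0.
A winning move leaves total XOR = 0, i.e. changes one component's Grundy value g to g ⊕ X where X is the current total.
Stack A: target g' = 1⊕0 = 1, but every legal move changes the Grundy value (mex property), so 0 moves.
Stack B: target g' = 1⊕0 = 1, but every legal move changes the Grundy value (mex property), so 0 moves.
Stack C: target g' = 0⊕0 = 0, but every legal move changes the Grundy value (mex property), so 0 moves.

0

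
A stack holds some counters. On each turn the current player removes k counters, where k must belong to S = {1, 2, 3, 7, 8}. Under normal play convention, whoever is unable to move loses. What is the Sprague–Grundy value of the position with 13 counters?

0

G(0) = 0
G(1) = mex{0} = 1
G(2) = mex{1,0} = 2
G(3) = mex{2,1,0} = 3
G(4) = mex{3,2,1} = 0
G(5) = mex{0,3,2} = 1
G(6) = mex{1,0,3} = 2
G(7) = mex{2,1,0,0} = 3
G(8) = mex{3,2,1,1,0} = 4
G(9) = mex{4,3,2,2,1} = 0
G(10) = mex{0,4,3,3,2} = 1
G(11) = mex{1,0,4,0,3} = 2
G(12) = mex{2,1,0,1,0} = 3
G(13) = mex{3,2,1,2,1} = 0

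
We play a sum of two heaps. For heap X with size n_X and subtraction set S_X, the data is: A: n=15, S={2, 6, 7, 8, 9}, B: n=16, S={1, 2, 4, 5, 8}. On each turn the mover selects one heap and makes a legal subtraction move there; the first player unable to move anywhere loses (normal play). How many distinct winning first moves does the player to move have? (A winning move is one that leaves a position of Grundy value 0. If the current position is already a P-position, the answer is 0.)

4

Heap A, S = {2, 6, 7, 8, 9}:
n :  0  1  2  3  4  5  6  7  8  9 10 11 12 13 14 15
G :  0  0  1  1  0  0  1  1  2  2  3  3  2  2  3  0
G_A(15) = 0.
Heap B, S = {1, 2, 4, 5, 8}:
n :  0  1  2  3  4  5  6  7  8  9 10 11 12 13 14 15 16
G :  0  1  2  0  1  2  0  1  2  0  1  2  0  1  2  0  1
G_B(16) = 1.
Combined Grundy value = 0 ⊕ 1 = 1.
A winning move leaves total XOR = 0, i.e. changes one component's Grundy value g to g ⊕ X where X is the current total.
Heap A: need g' = 0⊕1 = 1. Options: 15−2→G=2, 15−6→G=2, 15−7→G=2, 15−8→G=1, 15−9→G=1. Hits: 2.
Heap B: need g' = 1⊕1 = 0. Options: 16−1→G=0, 16−2→G=2, 16−4→G=0, 16−5→G=2, 16−8→G=2. Hits: 2.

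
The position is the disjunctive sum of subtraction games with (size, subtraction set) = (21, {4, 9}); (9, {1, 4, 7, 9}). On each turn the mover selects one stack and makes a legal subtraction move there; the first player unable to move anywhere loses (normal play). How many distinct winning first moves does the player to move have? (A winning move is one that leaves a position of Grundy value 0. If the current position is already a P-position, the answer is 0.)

Stack A, S = {4, 9}:
G(0) = 0
G(1) = mex{} = 0
G(2) = mex{} = 0
G(3) = mex{} = 0
G(4) = mex{0} = 1
G(5) = mex{0} = 1
G(6) = mex{0} = 1
G(7) = mex{0} = 1
G(8) = mex{1} = 0
G(9) = mex{1,0} = 2
G(10) = mex{1,0} = 2
G(11) = mex{1,0} = 2
G(12) = mex{0,0} = 1
G(13) = mex{2,1} = 0
G(14) = mex{2,1} = 0
G(15) = mex{2,1} = 0
G(16) = mex{1,1} = 0
G(17) = mex{0,0} = 1
G(18) = mex{0,2} = 1
G(19) = mex{0,2} = 1
G(20) = mex{0,2} = 1
G(21) = mex{1,1} = 0
G_A(21) = 0.
Stack B, S = {1, 4, 7, 9}:
n : 0 1 2 3 4 5 6 7 8 9
G : 0 1 0 1 2 0 1 2 0 1
G_B(9) = 1.
Combined Grundy value = 0 ⊕ 1 = 1.
A winning move leaves total XOR = 0, i.e. changes one component's Grundy value g to g ⊕ X where X is the current total.
Stack A: need g' = 0⊕1 = 1. Options: 21−4→G=1, 21−9→G=1. Hits: 2.
Stack B: need g' = 1⊕1 = 0. Options: 9−1→G=0, 9−4→G=0, 9−7→G=0, 9−9→G=0. Hits: 4.

6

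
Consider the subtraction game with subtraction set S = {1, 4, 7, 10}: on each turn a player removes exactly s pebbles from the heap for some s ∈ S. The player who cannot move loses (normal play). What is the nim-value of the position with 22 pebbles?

0

G(0) = 0
G(1) = mex{0} = 1
G(2) = mex{1} = 0
G(3) = mex{0} = 1
G(4) = mex{1,0} = 2
G(5) = mex{2,1} = 0
G(6) = mex{0,0} = 1
G(7) = mex{1,1,0} = 2
G(8) = mex{2,2,1} = 0
G(9) = mex{0,0,0} = 1
G(10) = mex{1,1,1,0} = 2
G(11) = mex{2,2,2,1} = 0
G(12) = mex{0,0,0,0} = 1
G(13) = mex{1,1,1,1} = 0
G(14) = mex{0,2,2,2} = 1
G(15) = mex{1,0,0,0} = 2
G(16) = mex{2,1,1,1} = 0
G(17) = mex{0,0,2,2} = 1
G(18) = mex{1,1,0,0} = 2
G(19) = mex{2,2,1,1} = 0
G(20) = mex{0,0,0,2} = 1
G(21) = mex{1,1,1,0} = 2
G(22) = mex{2,2,2,1} = 0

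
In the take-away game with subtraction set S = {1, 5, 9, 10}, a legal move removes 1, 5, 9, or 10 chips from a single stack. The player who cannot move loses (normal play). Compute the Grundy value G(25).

0

n :  0  1  2  3  4  5  6  7  8  9 10 11 12 13 14 15 16 17 18 19 20 21 22 23 24 25
G :  0  1  0  1  0  1  0  1  0  1  2  3  2  3  2  3  2  3  2  0  1  0  1  0  1  0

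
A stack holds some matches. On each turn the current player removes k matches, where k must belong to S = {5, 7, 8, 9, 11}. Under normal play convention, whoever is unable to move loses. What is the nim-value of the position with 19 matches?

0

n :  0  1  2  3  4  5  6  7  8  9 10 11 12 13 14 15 16 17 18 19
G :  0  0  0  0  0  1  1  1  1  1  2  2  2  2  2  3  0  0  0  0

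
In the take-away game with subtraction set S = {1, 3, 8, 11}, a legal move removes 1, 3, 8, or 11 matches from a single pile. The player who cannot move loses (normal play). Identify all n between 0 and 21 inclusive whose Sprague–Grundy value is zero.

G(0) = 0
G(1) = mex{0} = 1
G(2) = mex{1} = 0
G(3) = mex{0,0} = 1
G(4) = mex{1,1} = 0
G(5) = mex{0,0} = 1
G(6) = mex{1,1} = 0
G(7) = mex{0,0} = 1
G(8) = mex{1,1,0} = 2
G(9) = mex{2,0,1} = 3
G(10) = mex{3,1,0} = 2
G(11) = mex{2,2,1,0} = 3
G(12) = mex{3,3,0,1} = 2
G(13) = mex{2,2,1,0} = 3
G(14) = mex{3,3,0,1} = 2
G(15) = mex{2,2,1,0} = 3
G(16) = mex{3,3,2,1} = 0
G(17) = mex{0,2,3,0} = 1
G(18) = mex{1,3,2,1} = 0
G(19) = mex{0,0,3,2} = 1
G(20) = mex{1,1,2,3} = 0
G(21) = mex{0,0,3,2} = 1
P-positions are exactly the n with G(n) = 0.

0, 2, 4, 6, 16, 18, 20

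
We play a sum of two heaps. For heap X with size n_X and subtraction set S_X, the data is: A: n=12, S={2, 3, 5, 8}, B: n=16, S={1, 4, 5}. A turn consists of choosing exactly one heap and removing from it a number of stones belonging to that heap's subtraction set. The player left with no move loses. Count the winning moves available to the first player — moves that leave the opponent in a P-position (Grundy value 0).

1

Heap A, S = {2, 3, 5, 8}:
n :  0  1  2  3  4  5  6  7  8  9 10 11 12
G :  0  0  1  1  2  2  3  0  4  1  3  0  4
G_A(12) = 4.
Heap B, S = {1, 4, 5}:
n :  0  1  2  3  4  5  6  7  8  9 10 11 12 13 14 15 16
G :  0  1  0  1  2  3  2  3  0  1  0  1  2  3  2  3  0
G_B(16) = 0.
Combined Grundy value = 4 ⊕ 0 = 4.
A winning move leaves total XOR = 0, i.e. changes one component's Grundy value g to g ⊕ X where X is the current total.
Heap A: need g' = 4⊕4 = 0. Options: 12−2→G=3, 12−3→G=1, 12−5→G=0, 12−8→G=2. Hits: 1.
Heap B: need g' = 0⊕4 = 4. Options: 16−1→G=3, 16−4→G=2, 16−5→G=1. Hits: 0.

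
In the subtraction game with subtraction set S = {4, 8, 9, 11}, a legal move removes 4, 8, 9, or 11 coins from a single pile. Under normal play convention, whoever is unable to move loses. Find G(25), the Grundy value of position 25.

n :  0  1  2  3  4  5  6  7  8  9 10 11 12 13 14 15 16 17 18 19 20 21 22 23 24 25
G :  0  0  0  0  1  1  1  1  2  2  2  2  3  3  3  0  0  0  0  1  1  1  1  2  2  2

2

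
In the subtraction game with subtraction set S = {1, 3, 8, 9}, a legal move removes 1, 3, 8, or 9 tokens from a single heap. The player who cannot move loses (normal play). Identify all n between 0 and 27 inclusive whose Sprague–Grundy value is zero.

0, 2, 4, 6, 16, 18, 20, 22

n :  0  1  2  3  4  5  6  7  8  9 10 11 12 13 14 15 16 17 18 19 20 21 22 23 24 25 26 27
G :  0  1  0  1  0  1  0  1  2  3  2  3  2  3  2  3  0  1  0  1  0  1  0  1  2  3  2  3
P-positions are exactly the n with G(n) = 0.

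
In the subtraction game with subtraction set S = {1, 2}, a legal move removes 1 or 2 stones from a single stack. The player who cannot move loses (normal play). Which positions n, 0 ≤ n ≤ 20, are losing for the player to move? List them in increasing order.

n :  0  1  2  3  4  5  6  7  8  9 10 11 12 13 14 15 16 17 18 19 20
G :  0  1  2  0  1  2  0  1  2  0  1  2  0  1  2  0  1  2  0  1  2
P-positions are exactly the n with G(n) = 0.

0, 3, 6, 9, 12, 15, 18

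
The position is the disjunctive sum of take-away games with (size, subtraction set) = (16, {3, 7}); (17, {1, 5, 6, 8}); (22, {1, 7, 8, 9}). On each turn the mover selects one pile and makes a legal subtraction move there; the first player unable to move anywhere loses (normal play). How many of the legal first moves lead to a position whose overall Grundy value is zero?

Pile A, S = {3, 7}:
G(0) = 0
G(1) = mex{} = 0
G(2) = mex{} = 0
G(3) = mex{0} = 1
G(4) = mex{0} = 1
G(5) = mex{0} = 1
G(6) = mex{1} = 0
G(7) = mex{1,0} = 2
G(8) = mex{1,0} = 2
G(9) = mex{0,0} = 1
G(10) = mex{2,1} = 0
G(11) = mex{2,1} = 0
G(12) = mex{1,1} = 0
G(13) = mex{0,0} = 1
G(14) = mex{0,2} = 1
G(15) = mex{0,2} = 1
G(16) = mex{1,1} = 0
G_A(16) = 0.
Pile B, S = {1, 5, 6, 8}:
G(0) = 0
G(1) = mex{0} = 1
G(2) = mex{1} = 0
G(3) = mex{0} = 1
G(4) = mex{1} = 0
G(5) = mex{0,0} = 1
G(6) = mex{1,1,0} = 2
G(7) = mex{2,0,1} = 3
G(8) = mex{3,1,0,0} = 2
G(9) = mex{2,0,1,1} = 3
G(10) = mex{3,1,0,0} = 2
G(11) = mex{2,2,1,1} = 0
G(12) = mex{0,3,2,0} = 1
G(13) = mex{1,2,3,1} = 0
G(14) = mex{0,3,2,2} = 1
G(15) = mex{1,2,3,3} = 0
G(16) = mex{0,0,2,2} = 1
G(17) = mex{1,1,0,3} = 2
G_B(17) = 2.
Pile C, S = {1, 7, 8, 9}:
G(0) = 0
G(1) = mex{0} = 1
G(2) = mex{1} = 0
G(3) = mex{0} = 1
G(4) = mex{1} = 0
G(5) = mex{0} = 1
G(6) = mex{1} = 0
G(7) = mex{0,0} = 1
G(8) = mex{1,1,0} = 2
G(9) = mex{2,0,1,0} = 3
G(10) = mex{3,1,0,1} = 2
G(11) = mex{2,0,1,0} = 3
G(12) = mex{3,1,0,1} = 2
G(13) = mex{2,0,1,0} = 3
G(14) = mex{3,1,0,1} = 2
G(15) = mex{2,2,1,0} = 3
G(16) = mex{3,3,2,1} = 0
G(17) = mex{0,2,3,2} = 1
G(18) = mex{1,3,2,3} = 0
G(19) = mex{0,2,3,2} = 1
G(20) = mex{1,3,2,3} = 0
G(21) = mex{0,2,3,2} = 1
G(22) = mex{1,3,2,3} = 0
G_C(22) = 0.
Combined Grundy value = 0 ⊕ 2 ⊕ 0 = 2.
A winning move leaves total XOR = 0, i.e. changes one component's Grundy value g to g ⊕ X where X is the current total.
Pile A: need g' = 0⊕2 = 2. Options: 16−3→G=1, 16−7→G=1. Hits: 0.
Pile B: need g' = 2⊕2 = 0. Options: 17−1→G=1, 17−5→G=1, 17−6→G=0, 17−8→G=3. Hits: 1.
Pile C: need g' = 0⊕2 = 2. Options: 22−1→G=1, 22−7→G=3, 22−8→G=2, 22−9→G=3. Hits: 1.

2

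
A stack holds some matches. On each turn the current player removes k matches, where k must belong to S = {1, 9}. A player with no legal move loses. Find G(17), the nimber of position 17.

G(0) = 0
G(1) = mex{0} = 1
G(2) = mex{1} = 0
G(3) = mex{0} = 1
G(4) = mex{1} = 0
G(5) = mex{0} = 1
G(6) = mex{1} = 0
G(7) = mex{0} = 1
G(8) = mex{1} = 0
G(9) = mex{0,0} = 1
G(10) = mex{1,1} = 0
G(11) = mex{0,0} = 1
G(12) = mex{1,1} = 0
G(13) = mex{0,0} = 1
G(14) = mex{1,1} = 0
G(15) = mex{0,0} = 1
G(16) = mex{1,1} = 0
G(17) = mex{0,0} = 1

1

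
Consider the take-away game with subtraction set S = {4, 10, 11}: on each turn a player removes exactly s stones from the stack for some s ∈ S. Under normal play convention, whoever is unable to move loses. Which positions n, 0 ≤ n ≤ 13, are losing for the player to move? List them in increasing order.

G(0) = 0
G(1) = mex{} = 0
G(2) = mex{} = 0
G(3) = mex{} = 0
G(4) = mex{0} = 1
G(5) = mex{0} = 1
G(6) = mex{0} = 1
G(7) = mex{0} = 1
G(8) = mex{1} = 0
G(9) = mex{1} = 0
G(10) = mex{1,0} = 2
G(11) = mex{1,0,0} = 2
G(12) = mex{0,0,0} = 1
G(13) = mex{0,0,0} = 1
P-positions are exactly the n with G(n) = 0.

0, 1, 2, 3, 8, 9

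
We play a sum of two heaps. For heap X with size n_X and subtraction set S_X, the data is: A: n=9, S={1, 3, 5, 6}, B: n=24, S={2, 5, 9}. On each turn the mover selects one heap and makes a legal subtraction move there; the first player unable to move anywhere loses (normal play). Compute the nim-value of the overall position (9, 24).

2

Heap A, S = {1, 3, 5, 6}:
n : 0 1 2 3 4 5 6 7 8 9
G : 0 1 0 1 0 1 2 3 2 3
G_A(9) = 3.
Heap B, S = {2, 5, 9}:
n :  0  1  2  3  4  5  6  7  8  9 10 11 12 13 14 15 16 17 18 19 20 21 22 23 24
G :  0  0  1  1  0  2  1  0  0  1  1  0  2  1  0  0  1  1  0  2  1  0  0  1  1
G_B(24) = 1.
Combined Grundy value = 3 ⊕ 1 = 2.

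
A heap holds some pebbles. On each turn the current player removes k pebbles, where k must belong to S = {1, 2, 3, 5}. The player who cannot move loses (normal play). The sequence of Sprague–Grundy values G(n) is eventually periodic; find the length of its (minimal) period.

n :  0  1  2  3  4  5  6  7  8  9 10 11 12 13 14
G :  0  1  2  3  0  1  2  3  0  1  2  3  0  1  2
G(n+4) = G(n) holds for n = 0,…,4 (a full window of length max(S) = 5), so the sequence is purely periodic with period 4.

4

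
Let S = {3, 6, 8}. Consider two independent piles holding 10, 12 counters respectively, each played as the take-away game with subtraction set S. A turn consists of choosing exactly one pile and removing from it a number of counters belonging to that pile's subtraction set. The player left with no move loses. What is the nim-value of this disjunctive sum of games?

All piles use S = {3, 6, 8}:
G(0) = 0
G(1) = mex{} = 0
G(2) = mex{} = 0
G(3) = mex{0} = 1
G(4) = mex{0} = 1
G(5) = mex{0} = 1
G(6) = mex{1,0} = 2
G(7) = mex{1,0} = 2
G(8) = mex{1,0,0} = 2
G(9) = mex{2,1,0} = 3
G(10) = mex{2,1,0} = 3
G(11) = mex{2,1,1} = 0
G(12) = mex{3,2,1} = 0
Pile A: G(10) = 3.
Pile B: G(12) = 0.
Combined Grundy value = 3 ⊕ 0 = 3.

3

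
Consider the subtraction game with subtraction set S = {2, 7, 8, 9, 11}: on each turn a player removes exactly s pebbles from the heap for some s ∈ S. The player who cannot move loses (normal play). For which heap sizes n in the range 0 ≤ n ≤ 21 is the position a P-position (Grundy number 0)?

0, 1, 4, 5, 17, 18, 21

G(0) = 0
G(1) = mex{} = 0
G(2) = mex{0} = 1
G(3) = mex{0} = 1
G(4) = mex{1} = 0
G(5) = mex{1} = 0
G(6) = mex{0} = 1
G(7) = mex{0,0} = 1
G(8) = mex{1,0,0} = 2
G(9) = mex{1,1,0,0} = 2
G(10) = mex{2,1,1,0} = 3
G(11) = mex{2,0,1,1,0} = 3
G(12) = mex{3,0,0,1,0} = 2
G(13) = mex{3,1,0,0,1} = 2
G(14) = mex{2,1,1,0,1} = 3
G(15) = mex{2,2,1,1,0} = 3
G(16) = mex{3,2,2,1,0} = 4
G(17) = mex{3,3,2,2,1} = 0
G(18) = mex{4,3,3,2,1} = 0
G(19) = mex{0,2,3,3,2} = 1
G(20) = mex{0,2,2,3,2} = 1
G(21) = mex{1,3,2,2,3} = 0
P-positions are exactly the n with G(n) = 0.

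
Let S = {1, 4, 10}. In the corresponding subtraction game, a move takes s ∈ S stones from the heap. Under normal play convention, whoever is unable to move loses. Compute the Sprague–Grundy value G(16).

n :  0  1  2  3  4  5  6  7  8  9 10 11 12 13 14 15 16
G :  0  1  0  1  2  0  1  0  1  2  3  2  3  0  1  3  0

0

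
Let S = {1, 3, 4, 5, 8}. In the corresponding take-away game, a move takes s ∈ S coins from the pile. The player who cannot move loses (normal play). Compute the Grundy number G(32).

3

n :  0  1  2  3  4  5  6  7  8  9 10 11 12 13 14 15 16 17 18 19 20 21 22 23 24 25 26 27 28 29 30 31 32
G :  0  1  0  1  2  3  2  3  4  0  1  0  1  2  3  2  3  4  0  1  0  1  2  3  2  3  4  0  1  0  1  2  3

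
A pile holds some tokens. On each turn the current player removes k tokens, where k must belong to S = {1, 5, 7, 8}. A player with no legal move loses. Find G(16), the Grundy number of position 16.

n :  0  1  2  3  4  5  6  7  8  9 10 11 12 13 14 15 16
G :  0  1  0  1  0  1  0  1  2  3  2  3  2  3  2  0  1

1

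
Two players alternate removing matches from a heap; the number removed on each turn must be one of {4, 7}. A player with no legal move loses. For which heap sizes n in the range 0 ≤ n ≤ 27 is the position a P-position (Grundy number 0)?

0, 1, 2, 3, 11, 12, 13, 14, 22, 23, 24, 25

G(0) = 0
G(1) = mex{} = 0
G(2) = mex{} = 0
G(3) = mex{} = 0
G(4) = mex{0} = 1
G(5) = mex{0} = 1
G(6) = mex{0} = 1
G(7) = mex{0,0} = 1
G(8) = mex{1,0} = 2
G(9) = mex{1,0} = 2
G(10) = mex{1,0} = 2
G(11) = mex{1,1} = 0
G(12) = mex{2,1} = 0
G(13) = mex{2,1} = 0
G(14) = mex{2,1} = 0
G(15) = mex{0,2} = 1
G(16) = mex{0,2} = 1
G(17) = mex{0,2} = 1
G(18) = mex{0,0} = 1
G(19) = mex{1,0} = 2
G(20) = mex{1,0} = 2
G(21) = mex{1,0} = 2
G(22) = mex{1,1} = 0
G(23) = mex{2,1} = 0
G(24) = mex{2,1} = 0
G(25) = mex{2,1} = 0
G(26) = mex{0,2} = 1
G(27) = mex{0,2} = 1
P-positions are exactly the n with G(n) = 0.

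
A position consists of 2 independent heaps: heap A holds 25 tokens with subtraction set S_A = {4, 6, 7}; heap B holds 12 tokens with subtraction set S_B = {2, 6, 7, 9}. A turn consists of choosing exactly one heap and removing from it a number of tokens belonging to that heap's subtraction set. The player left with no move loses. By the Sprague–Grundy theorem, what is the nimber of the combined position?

2

Heap A, S = {4, 6, 7}:
n :  0  1  2  3  4  5  6  7  8  9 10 11 12 13 14 15 16 17 18 19 20 21 22 23 24 25
G :  0  0  0  0  1  1  1  1  2  2  2  0  0  0  0  1  1  1  1  2  2  2  0  0  0  0
G_A(25) = 0.
Heap B, S = {2, 6, 7, 9}:
G(0) = 0
G(1) = mex{} = 0
G(2) = mex{0} = 1
G(3) = mex{0} = 1
G(4) = mex{1} = 0
G(5) = mex{1} = 0
G(6) = mex{0,0} = 1
G(7) = mex{0,0,0} = 1
G(8) = mex{1,1,0} = 2
G(9) = mex{1,1,1,0} = 2
G(10) = mex{2,0,1,0} = 3
G(11) = mex{2,0,0,1} = 3
G(12) = mex{3,1,0,1} = 2
G_B(12) = 2.
Combined Grundy value = 0 ⊕ 2 = 2.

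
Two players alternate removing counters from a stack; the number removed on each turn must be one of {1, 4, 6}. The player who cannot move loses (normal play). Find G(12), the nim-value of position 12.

G(0) = 0
G(1) = mex{0} = 1
G(2) = mex{1} = 0
G(3) = mex{0} = 1
G(4) = mex{1,0} = 2
G(5) = mex{2,1} = 0
G(6) = mex{0,0,0} = 1
G(7) = mex{1,1,1} = 0
G(8) = mex{0,2,0} = 1
G(9) = mex{1,0,1} = 2
G(10) = mex{2,1,2} = 0
G(11) = mex{0,0,0} = 1
G(12) = mex{1,1,1} = 0

0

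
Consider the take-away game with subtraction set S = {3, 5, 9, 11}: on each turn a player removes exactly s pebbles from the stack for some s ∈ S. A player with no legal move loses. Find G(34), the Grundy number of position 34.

G(0) = 0
G(1) = mex{} = 0
G(2) = mex{} = 0
G(3) = mex{0} = 1
G(4) = mex{0} = 1
G(5) = mex{0,0} = 1
G(6) = mex{1,0} = 2
G(7) = mex{1,0} = 2
G(8) = mex{1,1} = 0
G(9) = mex{2,1,0} = 3
G(10) = mex{2,1,0} = 3
G(11) = mex{0,2,0,0} = 1
G(12) = mex{3,2,1,0} = 4
G(13) = mex{3,0,1,0} = 2
G(14) = mex{1,3,1,1} = 0
G(15) = mex{4,3,2,1} = 0
G(16) = mex{2,1,2,1} = 0
G(17) = mex{0,4,0,2} = 1
G(18) = mex{0,2,3,2} = 1
G(19) = mex{0,0,3,0} = 1
G(20) = mex{1,0,1,3} = 2
G(21) = mex{1,0,4,3} = 2
G(22) = mex{1,1,2,1} = 0
G(23) = mex{2,1,0,4} = 3
G(24) = mex{2,1,0,2} = 3
G(25) = mex{0,2,0,0} = 1
G(26) = mex{3,2,1,0} = 4
G(27) = mex{3,0,1,0} = 2
G(28) = mex{1,3,1,1} = 0
G(29) = mex{4,3,2,1} = 0
G(30) = mex{2,1,2,1} = 0
G(31) = mex{0,4,0,2} = 1
G(32) = mex{0,2,3,2} = 1
G(33) = mex{0,0,3,0} = 1
G(34) = mex{1,0,1,3} = 2

2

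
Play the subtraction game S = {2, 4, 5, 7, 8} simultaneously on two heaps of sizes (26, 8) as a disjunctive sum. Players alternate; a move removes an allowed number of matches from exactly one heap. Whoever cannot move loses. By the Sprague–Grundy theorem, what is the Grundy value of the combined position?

All heaps use S = {2, 4, 5, 7, 8}:
n :  0  1  2  3  4  5  6  7  8  9 10 11 12 13 14 15 16 17 18 19 20 21 22 23 24 25 26
G :  0  0  1  1  2  2  3  3  4  4  0  0  1  1  2  2  3  3  4  4  0  0  1  1  2  2  3
Heap A: G(26) = 3.
Heap B: G(8) = 4.
Combined Grundy value = 3 ⊕ 4 = 7.

7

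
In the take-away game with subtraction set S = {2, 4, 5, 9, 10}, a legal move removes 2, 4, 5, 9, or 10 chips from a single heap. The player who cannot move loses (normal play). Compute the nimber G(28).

0

G(0) = 0
G(1) = mex{} = 0
G(2) = mex{0} = 1
G(3) = mex{0} = 1
G(4) = mex{1,0} = 2
G(5) = mex{1,0,0} = 2
G(6) = mex{2,1,0} = 3
G(7) = mex{2,1,1} = 0
G(8) = mex{3,2,1} = 0
G(9) = mex{0,2,2,0} = 1
G(10) = mex{0,3,2,0,0} = 1
G(11) = mex{1,0,3,1,0} = 2
G(12) = mex{1,0,0,1,1} = 2
G(13) = mex{2,1,0,2,1} = 3
G(14) = mex{2,1,1,2,2} = 0
G(15) = mex{3,2,1,3,2} = 0
G(16) = mex{0,2,2,0,3} = 1
G(17) = mex{0,3,2,0,0} = 1
G(18) = mex{1,0,3,1,0} = 2
G(19) = mex{1,0,0,1,1} = 2
G(20) = mex{2,1,0,2,1} = 3
G(21) = mex{2,1,1,2,2} = 0
G(22) = mex{3,2,1,3,2} = 0
G(23) = mex{0,2,2,0,3} = 1
G(24) = mex{0,3,2,0,0} = 1
G(25) = mex{1,0,3,1,0} = 2
G(26) = mex{1,0,0,1,1} = 2
G(27) = mex{2,1,0,2,1} = 3
G(28) = mex{2,1,1,2,2} = 0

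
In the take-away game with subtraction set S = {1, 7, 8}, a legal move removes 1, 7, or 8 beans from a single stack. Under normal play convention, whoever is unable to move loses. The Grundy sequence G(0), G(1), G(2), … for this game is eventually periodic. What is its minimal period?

15

n :  0  1  2  3  4  5  6  7  8  9 10 11 12 13 14 15 16 17 18 19 20 21 22 23 24 25 26 27 28 29 30 31
G :  0  1  0  1  0  1  0  1  2  3  2  3  2  3  2  0  1  0  1  0  1  0  1  2  3  2  3  2  3  2  0  1
G(n+15) = G(n) holds for n = 0,…,7 (a full window of length max(S) = 8), so the sequence is purely periodic with period 15.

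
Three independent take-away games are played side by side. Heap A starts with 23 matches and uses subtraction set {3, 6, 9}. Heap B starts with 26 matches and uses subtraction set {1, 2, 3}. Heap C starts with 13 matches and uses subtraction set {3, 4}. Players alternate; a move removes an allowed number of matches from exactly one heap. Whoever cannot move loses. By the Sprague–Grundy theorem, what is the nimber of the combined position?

3

Heap A, S = {3, 6, 9}:
G(0) = 0
G(1) = mex{} = 0
G(2) = mex{} = 0
G(3) = mex{0} = 1
G(4) = mex{0} = 1
G(5) = mex{0} = 1
G(6) = mex{1,0} = 2
G(7) = mex{1,0} = 2
G(8) = mex{1,0} = 2
G(9) = mex{2,1,0} = 3
G(10) = mex{2,1,0} = 3
G(11) = mex{2,1,0} = 3
G(12) = mex{3,2,1} = 0
G(13) = mex{3,2,1} = 0
G(14) = mex{3,2,1} = 0
G(15) = mex{0,3,2} = 1
G(16) = mex{0,3,2} = 1
G(17) = mex{0,3,2} = 1
G(18) = mex{1,0,3} = 2
G(19) = mex{1,0,3} = 2
G(20) = mex{1,0,3} = 2
G(21) = mex{2,1,0} = 3
G(22) = mex{2,1,0} = 3
G(23) = mex{2,1,0} = 3
G_A(23) = 3.
Heap B, S = {1, 2, 3}:
n :  0  1  2  3  4  5  6  7  8  9 10 11 12 13 14 15 16 17 18 19 20 21 22 23 24 25 26
G :  0  1  2  3  0  1  2  3  0  1  2  3  0  1  2  3  0  1  2  3  0  1  2  3  0  1  2
G_B(26) = 2.
Heap C, S = {3, 4}:
n :  0  1  2  3  4  5  6  7  8  9 10 11 12 13
G :  0  0  0  1  1  1  2  0  0  0  1  1  1  2
G_C(13) = 2.
Combined Grundy value = 3 ⊕ 2 ⊕ 2 = 3.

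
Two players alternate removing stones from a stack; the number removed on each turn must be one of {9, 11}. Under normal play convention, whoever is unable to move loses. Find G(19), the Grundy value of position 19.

G(0) = 0
G(1) = mex{} = 0
G(2) = mex{} = 0
G(3) = mex{} = 0
G(4) = mex{} = 0
G(5) = mex{} = 0
G(6) = mex{} = 0
G(7) = mex{} = 0
G(8) = mex{} = 0
G(9) = mex{0} = 1
G(10) = mex{0} = 1
G(11) = mex{0,0} = 1
G(12) = mex{0,0} = 1
G(13) = mex{0,0} = 1
G(14) = mex{0,0} = 1
G(15) = mex{0,0} = 1
G(16) = mex{0,0} = 1
G(17) = mex{0,0} = 1
G(18) = mex{1,0} = 2
G(19) = mex{1,0} = 2

2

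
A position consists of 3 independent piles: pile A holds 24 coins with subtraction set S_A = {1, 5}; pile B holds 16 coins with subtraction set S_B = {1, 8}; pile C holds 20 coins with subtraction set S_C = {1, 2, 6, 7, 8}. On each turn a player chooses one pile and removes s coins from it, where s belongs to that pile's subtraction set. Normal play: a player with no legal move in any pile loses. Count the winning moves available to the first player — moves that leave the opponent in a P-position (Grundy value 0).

Pile A, S = {1, 5}:
G(0) = 0
G(1) = mex{0} = 1
G(2) = mex{1} = 0
G(3) = mex{0} = 1
G(4) = mex{1} = 0
G(5) = mex{0,0} = 1
G(6) = mex{1,1} = 0
G(7) = mex{0,0} = 1
G(8) = mex{1,1} = 0
G(9) = mex{0,0} = 1
G(10) = mex{1,1} = 0
G(11) = mex{0,0} = 1
G(12) = mex{1,1} = 0
G(13) = mex{0,0} = 1
G(14) = mex{1,1} = 0
G(15) = mex{0,0} = 1
G(16) = mex{1,1} = 0
G(17) = mex{0,0} = 1
G(18) = mex{1,1} = 0
G(19) = mex{0,0} = 1
G(20) = mex{1,1} = 0
G(21) = mex{0,0} = 1
G(22) = mex{1,1} = 0
G(23) = mex{0,0} = 1
G(24) = mex{1,1} = 0
G_A(24) = 0.
Pile B, S = {1, 8}:
n :  0  1  2  3  4  5  6  7  8  9 10 11 12 13 14 15 16
G :  0  1  0  1  0  1  0  1  2  0  1  0  1  0  1  0  1
G_B(16) = 1.
Pile C, S = {1, 2, 6, 7, 8}:
n :  0  1  2  3  4  5  6  7  8  9 10 11 12 13 14 15 16 17 18 19 20
G :  0  1  2  0  1  2  3  4  5  3  4  5  0  1  2  0  1  2  3  4  5
G_C(20) = 5.
Combined Grundy value = 0 ⊕ 1 ⊕ 5 = 4.
A winning move leaves total XOR = 0, i.e. changes one component's Grundy value g to g ⊕ X where X is the current total.
Pile A: need g' = 0⊕4 = 4. Options: 24−1→G=1, 24−5→G=1. Hits: 0.
Pile B: need g' = 1⊕4 = 5. Options: 16−1→G=0, 16−8→G=2. Hits: 0.
Pile C: need g' = 5⊕4 = 1. Options: 20−1→G=4, 20−2→G=3, 20−6→G=2, 20−7→G=1, 20−8→G=0. Hits: 1.

1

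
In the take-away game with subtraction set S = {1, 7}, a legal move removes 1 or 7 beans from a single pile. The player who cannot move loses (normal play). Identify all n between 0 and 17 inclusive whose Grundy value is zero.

n :  0  1  2  3  4  5  6  7  8  9 10 11 12 13 14 15 16 17
G :  0  1  0  1  0  1  0  1  0  1  0  1  0  1  0  1  0  1
P-positions are exactly the n with G(n) = 0.

0, 2, 4, 6, 8, 10, 12, 14, 16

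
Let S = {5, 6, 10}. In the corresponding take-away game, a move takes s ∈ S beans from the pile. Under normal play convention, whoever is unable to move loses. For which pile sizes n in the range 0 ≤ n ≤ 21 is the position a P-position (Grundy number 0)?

0, 1, 2, 3, 4, 15, 16, 17, 18, 19

n :  0  1  2  3  4  5  6  7  8  9 10 11 12 13 14 15 16 17 18 19 20 21
G :  0  0  0  0  0  1  1  1  1  1  2  2  2  2  2  0  0  0  0  0  1  1
P-positions are exactly the n with G(n) = 0.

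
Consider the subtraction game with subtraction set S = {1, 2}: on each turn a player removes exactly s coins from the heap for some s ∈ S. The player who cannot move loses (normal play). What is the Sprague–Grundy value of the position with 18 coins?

0

G(0) = 0
G(1) = mex{0} = 1
G(2) = mex{1,0} = 2
G(3) = mex{2,1} = 0
G(4) = mex{0,2} = 1
G(5) = mex{1,0} = 2
G(6) = mex{2,1} = 0
G(7) = mex{0,2} = 1
G(8) = mex{1,0} = 2
G(9) = mex{2,1} = 0
G(10) = mex{0,2} = 1
G(11) = mex{1,0} = 2
G(12) = mex{2,1} = 0
G(13) = mex{0,2} = 1
G(14) = mex{1,0} = 2
G(15) = mex{2,1} = 0
G(16) = mex{0,2} = 1
G(17) = mex{1,0} = 2
G(18) = mex{2,1} = 0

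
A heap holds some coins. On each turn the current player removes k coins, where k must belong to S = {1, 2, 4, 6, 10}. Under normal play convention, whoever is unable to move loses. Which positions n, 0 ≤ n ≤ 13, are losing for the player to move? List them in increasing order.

n :  0  1  2  3  4  5  6  7  8  9 10 11 12 13
G :  0  1  2  0  1  2  3  4  0  1  2  0  1  2
P-positions are exactly the n with G(n) = 0.

0, 3, 8, 11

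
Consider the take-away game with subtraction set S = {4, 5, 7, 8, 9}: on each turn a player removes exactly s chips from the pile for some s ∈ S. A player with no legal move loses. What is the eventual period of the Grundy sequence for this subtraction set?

13

n :  0  1  2  3  4  5  6  7  8  9 10 11 12 13 14 15 16 17 18 19 20 21 22 23 24 25 26 27
G :  0  0  0  0  1  1  1  1  2  2  2  2  3  0  0  0  0  1  1  1  1  2  2  2  2  3  0  0
G(n+13) = G(n) holds for n = 0,…,8 (a full window of length max(S) = 9), so the sequence is purely periodic with period 13.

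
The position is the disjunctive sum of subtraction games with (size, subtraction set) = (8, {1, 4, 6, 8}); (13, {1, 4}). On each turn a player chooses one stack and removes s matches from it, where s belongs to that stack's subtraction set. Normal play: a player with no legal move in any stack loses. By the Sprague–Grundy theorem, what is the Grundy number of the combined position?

Stack A, S = {1, 4, 6, 8}:
G(0) = 0
G(1) = mex{0} = 1
G(2) = mex{1} = 0
G(3) = mex{0} = 1
G(4) = mex{1,0} = 2
G(5) = mex{2,1} = 0
G(6) = mex{0,0,0} = 1
G(7) = mex{1,1,1} = 0
G(8) = mex{0,2,0,0} = 1
G_A(8) = 1.
Stack B, S = {1, 4}:
G(0) = 0
G(1) = mex{0} = 1
G(2) = mex{1} = 0
G(3) = mex{0} = 1
G(4) = mex{1,0} = 2
G(5) = mex{2,1} = 0
G(6) = mex{0,0} = 1
G(7) = mex{1,1} = 0
G(8) = mex{0,2} = 1
G(9) = mex{1,0} = 2
G(10) = mex{2,1} = 0
G(11) = mex{0,0} = 1
G(12) = mex{1,1} = 0
G(13) = mex{0,2} = 1
G_B(13) = 1.
Combined Grundy value = 1 ⊕ 1 = 0.

0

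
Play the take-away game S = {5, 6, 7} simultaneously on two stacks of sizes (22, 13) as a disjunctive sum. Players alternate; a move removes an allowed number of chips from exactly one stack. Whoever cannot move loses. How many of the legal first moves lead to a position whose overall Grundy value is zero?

All stacks use S = {5, 6, 7}:
G(0) = 0
G(1) = mex{} = 0
G(2) = mex{} = 0
G(3) = mex{} = 0
G(4) = mex{} = 0
G(5) = mex{0} = 1
G(6) = mex{0,0} = 1
G(7) = mex{0,0,0} = 1
G(8) = mex{0,0,0} = 1
G(9) = mex{0,0,0} = 1
G(10) = mex{1,0,0} = 2
G(11) = mex{1,1,0} = 2
G(12) = mex{1,1,1} = 0
G(13) = mex{1,1,1} = 0
G(14) = mex{1,1,1} = 0
G(15) = mex{2,1,1} = 0
G(16) = mex{2,2,1} = 0
G(17) = mex{0,2,2} = 1
G(18) = mex{0,0,2} = 1
G(19) = mex{0,0,0} = 1
G(20) = mex{0,0,0} = 1
G(21) = mex{0,0,0} = 1
G(22) = mex{1,0,0} = 2
Stack A: G(22) = 2.
Stack B: G(13) = 0.
Combined Grundy value = 2 ⊕ 0 = 2.
A winning move leaves total XOR = 0, i.e. changes one component's Grundy value g to g ⊕ X where X is the current total.
Stack A: need g' = 2⊕2 = 0. Options: 22−5→G=1, 22−6→G=0, 22−7→G=0. Hits: 2.
Stack B: need g' = 0⊕2 = 2. Options: 13−5→G=1, 13−6→G=1, 13−7→G=1. Hits: 0.

2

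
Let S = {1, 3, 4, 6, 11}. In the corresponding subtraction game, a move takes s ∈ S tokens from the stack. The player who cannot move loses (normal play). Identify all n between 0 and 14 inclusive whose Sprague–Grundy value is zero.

G(0) = 0
G(1) = mex{0} = 1
G(2) = mex{1} = 0
G(3) = mex{0,0} = 1
G(4) = mex{1,1,0} = 2
G(5) = mex{2,0,1} = 3
G(6) = mex{3,1,0,0} = 2
G(7) = mex{2,2,1,1} = 0
G(8) = mex{0,3,2,0} = 1
G(9) = mex{1,2,3,1} = 0
G(10) = mex{0,0,2,2} = 1
G(11) = mex{1,1,0,3,0} = 2
G(12) = mex{2,0,1,2,1} = 3
G(13) = mex{3,1,0,0,0} = 2
G(14) = mex{2,2,1,1,1} = 0
P-positions are exactly the n with G(n) = 0.

0, 2, 7, 9, 14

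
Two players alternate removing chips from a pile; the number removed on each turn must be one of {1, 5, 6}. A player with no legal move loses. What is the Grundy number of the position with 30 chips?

2

n :  0  1  2  3  4  5  6  7  8  9 10 11 12 13 14 15 16 17 18 19 20 21 22 23 24 25 26 27 28 29 30
G :  0  1  0  1  0  1  2  3  2  3  2  0  1  0  1  0  1  2  3  2  3  2  0  1  0  1  0  1  2  3  2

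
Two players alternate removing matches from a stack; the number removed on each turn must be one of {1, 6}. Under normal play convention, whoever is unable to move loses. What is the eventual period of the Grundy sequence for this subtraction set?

7

n :  0  1  2  3  4  5  6  7  8  9 10 11 12 13 14 15
G :  0  1  0  1  0  1  2  0  1  0  1  0  1  2  0  1
G(n+7) = G(n) holds for n = 0,…,5 (a full window of length max(S) = 6), so the sequence is purely periodic with period 7.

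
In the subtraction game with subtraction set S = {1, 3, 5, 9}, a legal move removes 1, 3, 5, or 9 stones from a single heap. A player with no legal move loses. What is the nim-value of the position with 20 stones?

0

n :  0  1  2  3  4  5  6  7  8  9 10 11 12 13 14 15 16 17 18 19 20
G :  0  1  0  1  0  1  0  1  0  1  0  1  0  1  0  1  0  1  0  1  0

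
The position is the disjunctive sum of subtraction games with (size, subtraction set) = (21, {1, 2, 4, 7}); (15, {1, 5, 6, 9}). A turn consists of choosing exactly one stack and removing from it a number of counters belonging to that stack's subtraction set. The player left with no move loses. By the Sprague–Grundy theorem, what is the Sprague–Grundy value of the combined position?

1

Stack A, S = {1, 2, 4, 7}:
G(0) = 0
G(1) = mex{0} = 1
G(2) = mex{1,0} = 2
G(3) = mex{2,1} = 0
G(4) = mex{0,2,0} = 1
G(5) = mex{1,0,1} = 2
G(6) = mex{2,1,2} = 0
G(7) = mex{0,2,0,0} = 1
G(8) = mex{1,0,1,1} = 2
G(9) = mex{2,1,2,2} = 0
G(10) = mex{0,2,0,0} = 1
G(11) = mex{1,0,1,1} = 2
G(12) = mex{2,1,2,2} = 0
G(13) = mex{0,2,0,0} = 1
G(14) = mex{1,0,1,1} = 2
G(15) = mex{2,1,2,2} = 0
G(16) = mex{0,2,0,0} = 1
G(17) = mex{1,0,1,1} = 2
G(18) = mex{2,1,2,2} = 0
G(19) = mex{0,2,0,0} = 1
G(20) = mex{1,0,1,1} = 2
G(21) = mex{2,1,2,2} = 0
G_A(21) = 0.
Stack B, S = {1, 5, 6, 9}:
G(0) = 0
G(1) = mex{0} = 1
G(2) = mex{1} = 0
G(3) = mex{0} = 1
G(4) = mex{1} = 0
G(5) = mex{0,0} = 1
G(6) = mex{1,1,0} = 2
G(7) = mex{2,0,1} = 3
G(8) = mex{3,1,0} = 2
G(9) = mex{2,0,1,0} = 3
G(10) = mex{3,1,0,1} = 2
G(11) = mex{2,2,1,0} = 3
G(12) = mex{3,3,2,1} = 0
G(13) = mex{0,2,3,0} = 1
G(14) = mex{1,3,2,1} = 0
G(15) = mex{0,2,3,2} = 1
G_B(15) = 1.
Combined Grundy value = 0 ⊕ 1 = 1.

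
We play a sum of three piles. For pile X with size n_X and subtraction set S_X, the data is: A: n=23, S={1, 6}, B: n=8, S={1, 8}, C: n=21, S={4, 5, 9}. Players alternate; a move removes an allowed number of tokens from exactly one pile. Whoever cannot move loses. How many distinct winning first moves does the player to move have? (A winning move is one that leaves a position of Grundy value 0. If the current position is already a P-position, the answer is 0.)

0

Pile A, S = {1, 6}:
G(0) = 0
G(1) = mex{0} = 1
G(2) = mex{1} = 0
G(3) = mex{0} = 1
G(4) = mex{1} = 0
G(5) = mex{0} = 1
G(6) = mex{1,0} = 2
G(7) = mex{2,1} = 0
G(8) = mex{0,0} = 1
G(9) = mex{1,1} = 0
G(10) = mex{0,0} = 1
G(11) = mex{1,1} = 0
G(12) = mex{0,2} = 1
G(13) = mex{1,0} = 2
G(14) = mex{2,1} = 0
G(15) = mex{0,0} = 1
G(16) = mex{1,1} = 0
G(17) = mex{0,0} = 1
G(18) = mex{1,1} = 0
G(19) = mex{0,2} = 1
G(20) = mex{1,0} = 2
G(21) = mex{2,1} = 0
G(22) = mex{0,0} = 1
G(23) = mex{1,1} = 0
G_A(23) = 0.
Pile B, S = {1, 8}:
G(0) = 0
G(1) = mex{0} = 1
G(2) = mex{1} = 0
G(3) = mex{0} = 1
G(4) = mex{1} = 0
G(5) = mex{0} = 1
G(6) = mex{1} = 0
G(7) = mex{0} = 1
G(8) = mex{1,0} = 2
G_B(8) = 2.
Pile C, S = {4, 5, 9}:
n :  0  1  2  3  4  5  6  7  8  9 10 11 12 13 14 15 16 17 18 19 20 21
G :  0  0  0  0  1  1  1  1  2  2  2  2  3  0  0  0  0  1  1  1  1  2
G_C(21) = 2.
Combined Grundy value = 0 ⊕ 2 ⊕ 2 = 0.
A winning move leaves total XOR = 0, i.e. changes one component's Grundy value g to g ⊕ X where X is the current total.
Pile A: target g' = 0⊕0 = 0, but every legal move changes the Grundy value (mex property), so 0 moves.
Pile B: target g' = 2⊕0 = 2, but every legal move changes the Grundy value (mex property), so 0 moves.
Pile C: target g' = 2⊕0 = 2, but every legal move changes the Grundy value (mex property), so 0 moves.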